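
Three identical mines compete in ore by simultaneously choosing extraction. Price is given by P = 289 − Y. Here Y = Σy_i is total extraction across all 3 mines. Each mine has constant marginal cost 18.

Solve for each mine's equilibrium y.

67.75

A representative mine's profit is π_i = y_i(289 − Y) − 18y_i, with Y = y_i + Σ_{j≠i} y_j.
First-order condition: 271 − 2y_i − Σ_{j≠i} y_j = 0.
In a symmetric equilibrium every mine chooses the same y, so Σ_{j≠i} y_j = 2y. The condition becomes 271 − 4y = 0, giving y = 271/4 = 67.75.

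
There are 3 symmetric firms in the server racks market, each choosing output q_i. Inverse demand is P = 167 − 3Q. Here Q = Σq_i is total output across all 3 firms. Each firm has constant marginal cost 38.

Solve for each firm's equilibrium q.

A representative firm's profit is π_i = q_i(167 − 3Q) − 38q_i, with Q = q_i + Σ_{j≠i} q_j.
First-order condition: 129 − 6q_i − 3Σ_{j≠i} q_j = 0.
In a symmetric equilibrium every firm chooses the same q, so Σ_{j≠i} q_j = 2q. The condition becomes 129 − 12q = 0, giving q = 129/12 = 10.75.

10.75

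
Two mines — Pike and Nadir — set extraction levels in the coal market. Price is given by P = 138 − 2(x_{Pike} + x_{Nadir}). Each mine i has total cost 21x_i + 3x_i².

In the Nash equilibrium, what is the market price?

99

Mine Pike's profit: π = x_{Pike}(138 − 2(x_{Pike} + x_{Nadir})) − 21x_{Pike} − 3x_{Pike}².
∂π/∂x_{Pike} = 117 − 10x_{Pike} − 2x_{Nadir} = 0, so x_{Pike} = 11.7 − 0.2x_{Nadir}.
Setting x_{Pike} = x_{Nadir} in the reaction function: x_{Pike} = 11.7 − 0.2x_{Pike}, so x_{Pike} = 11.7 / 1.2 = 9.75.
Equilibrium price: P = 138 − 2·19.5 = 99.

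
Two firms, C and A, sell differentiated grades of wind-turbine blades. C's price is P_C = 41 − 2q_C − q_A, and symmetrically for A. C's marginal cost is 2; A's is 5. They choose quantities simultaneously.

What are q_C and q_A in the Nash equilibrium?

Firm C's profit: π = q_C(41 − 2q_C − q_A) − 2q_C.
∂π/∂q_C = 39 − 4q_C − q_A = 0 ⇒ q_C = 9.75 − 0.25q_A.
Similarly q_A = 9 − 0.25q_C.
Solving the two reaction functions simultaneously: (1 − (−0.25)(−0.25))q_C = 9.75 − 0.25·9, so 0.9375q_C = 7.5 and q_C = 8.
Then q_A = 9 − 0.25·8 = 7.

8, 7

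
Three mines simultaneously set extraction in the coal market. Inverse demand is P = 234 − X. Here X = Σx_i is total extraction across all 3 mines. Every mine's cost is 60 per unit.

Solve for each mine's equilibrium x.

A representative mine's profit is π_i = x_i(234 − X) − 60x_i, with X = x_i + Σ_{j≠i} x_j.
First-order condition: 174 − 2x_i − Σ_{j≠i} x_j = 0.
With identical mines, set every x_j = x: then 174 − 2x − 2x = 0, i.e. x = 174/4 = 43.5.

43.5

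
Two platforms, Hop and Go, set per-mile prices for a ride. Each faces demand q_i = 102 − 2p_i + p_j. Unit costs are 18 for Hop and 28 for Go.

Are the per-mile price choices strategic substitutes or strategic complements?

Hop's profit: π = (p_{Hop} − 18)(102 − 2p_{Hop} + p_{Go}).
∂π/∂p_{Hop} = 138 − 4p_{Hop} + p_{Go} = 0 ⇒ p_{Hop} = 34.5 + 0.25p_{Go}.
The best-response slope dp_{Hop}/dp_{Go} = 0.25 > 0: the reaction function is upward-sloping, so the choices are strategic complements.

strategic complements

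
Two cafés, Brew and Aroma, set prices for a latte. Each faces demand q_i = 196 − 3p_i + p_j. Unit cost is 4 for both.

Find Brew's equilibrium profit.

Brew's profit: π = (p_{Brew} − 4)(196 − 3p_{Brew} + p_{Aroma}).
∂π/∂p_{Brew} = 208 − 6p_{Brew} + p_{Aroma} = 0 ⇒ p_{Brew} = 104/3 + (1/6)p_{Aroma}.
By symmetry p_{Aroma} = p_{Brew}; substituting into the reaction function, (5/6)p_{Brew} = 104/3 and p_{Brew} = 41.6.
q_{Brew} = 196 − 3·41.6 + 41.6 = 112.8.
Profit = (41.6 − 4)·112.8 = 4241.28.

4241.28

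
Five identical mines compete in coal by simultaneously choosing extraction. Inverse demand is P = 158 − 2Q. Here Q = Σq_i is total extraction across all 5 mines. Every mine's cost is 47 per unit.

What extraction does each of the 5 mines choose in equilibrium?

A representative mine's profit is π_i = q_i(158 − 2Q) − 47q_i, with Q = q_i + Σ_{j≠i} q_j.
First-order condition: 111 − 4q_i − 2Σ_{j≠i} q_j = 0.
With identical mines, set every q_j = q: then 111 − 4q − 8q = 0, i.e. q = 111/12 = 9.25.

9.25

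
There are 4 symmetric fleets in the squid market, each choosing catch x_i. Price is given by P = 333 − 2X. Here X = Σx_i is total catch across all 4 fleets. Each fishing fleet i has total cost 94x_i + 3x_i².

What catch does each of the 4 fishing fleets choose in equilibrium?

14.9375

A representative fishing fleet's profit is π_i = x_i(333 − 2X) − 94x_i − 3x_i², with X = x_i + Σ_{j≠i} x_j.
First-order condition: 239 − 10x_i − 2Σ_{j≠i} x_j = 0.
Imposing symmetry (x_j = x for all j) turns Σ_{j≠i} x_j into 3x, so 239 = 16x and x = 14.9375.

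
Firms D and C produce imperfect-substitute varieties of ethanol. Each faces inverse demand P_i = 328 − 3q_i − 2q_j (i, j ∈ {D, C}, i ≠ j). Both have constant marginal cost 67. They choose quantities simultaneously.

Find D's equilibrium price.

164.875

Firm D's profit: π = q_D(328 − 3q_D − 2q_C) − 67q_D.
∂π/∂q_D = 261 − 6q_D − 2q_C = 0 ⇒ q_D = 43.5 − (1/3)q_C.
By symmetry q_C = q_D; substituting into the reaction function, (4/3)q_D = 43.5 and q_D = 32.625.
P_D = 328 − 3·32.625 − 2·32.625 = 164.875.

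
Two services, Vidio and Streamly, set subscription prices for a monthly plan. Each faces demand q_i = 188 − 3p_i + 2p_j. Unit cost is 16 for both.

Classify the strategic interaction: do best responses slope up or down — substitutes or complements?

strategic complements

Vidio's profit: π = (p_{Vidio} − 16)(188 − 3p_{Vidio} + 2p_{Streamly}).
∂π/∂p_{Vidio} = 236 − 6p_{Vidio} + 2p_{Streamly} = 0 ⇒ p_{Vidio} = 118/3 + (1/3)p_{Streamly}.
The best-response slope dp_{Vidio}/dp_{Streamly} = 1/3 > 0: the reaction function is upward-sloping, so the choices are strategic complements.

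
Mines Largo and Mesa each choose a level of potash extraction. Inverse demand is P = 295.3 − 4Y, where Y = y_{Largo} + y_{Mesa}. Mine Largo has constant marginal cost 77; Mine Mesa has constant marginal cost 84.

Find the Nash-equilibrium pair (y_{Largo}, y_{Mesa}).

18.775, 17.025

Mine Largo's profit: π = y_{Largo}(295.3 − 4(y_{Largo} + y_{Mesa})) − 77y_{Largo}.
∂π/∂y_{Largo} = 218.3 − 8y_{Largo} − 4y_{Mesa} = 0, so y_{Largo} = 27.2875 − 0.5y_{Mesa}.
By the same steps for Mesa: y_{Mesa} = 26.4125 − 0.5y_{Largo}.
Substituting the second reaction function into the first: y_{Largo} = 27.2875 − 0.5(26.4125 − 0.5y_{Largo}), which gives 0.75y_{Largo} = 2253/160 ⇒ y_{Largo} = 18.775.
Then y_{Mesa} = 26.4125 − 0.5·18.775 = 17.025.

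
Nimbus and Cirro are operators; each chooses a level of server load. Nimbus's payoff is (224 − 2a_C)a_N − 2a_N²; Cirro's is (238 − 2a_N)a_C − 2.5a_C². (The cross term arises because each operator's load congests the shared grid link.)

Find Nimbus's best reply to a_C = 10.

51

Expanding Nimbus's payoff: 224a_N − 2a_Ca_N − 2a_N².
∂π/∂a_N = 224 − 2a_C − 4a_N = 0, so a_N = 56 − 0.5a_C.
At a_C = 10: a_N = 56 − 0.5·10 = 51.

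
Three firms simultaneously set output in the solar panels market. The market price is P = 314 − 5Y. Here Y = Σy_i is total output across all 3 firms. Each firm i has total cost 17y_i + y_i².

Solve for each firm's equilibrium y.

13.5

A representative firm's profit is π_i = y_i(314 − 5Y) − 17y_i − y_i², with Y = y_i + Σ_{j≠i} y_j.
First-order condition: 297 − 12y_i − 5Σ_{j≠i} y_j = 0.
Imposing symmetry (y_j = y for all j) turns Σ_{j≠i} y_j into 2y, so 297 = 22y and y = 13.5.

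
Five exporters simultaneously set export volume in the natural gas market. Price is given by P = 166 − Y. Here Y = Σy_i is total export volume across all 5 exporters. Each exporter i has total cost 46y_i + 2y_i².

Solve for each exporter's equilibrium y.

A representative exporter's profit is π_i = y_i(166 − Y) − 46y_i − 2y_i², with Y = y_i + Σ_{j≠i} y_j.
First-order condition: 120 − 6y_i − Σ_{j≠i} y_j = 0.
In a symmetric equilibrium every exporter chooses the same y, so Σ_{j≠i} y_j = 4y. The condition becomes 120 − 10y = 0, giving y = 120/10 = 12.

12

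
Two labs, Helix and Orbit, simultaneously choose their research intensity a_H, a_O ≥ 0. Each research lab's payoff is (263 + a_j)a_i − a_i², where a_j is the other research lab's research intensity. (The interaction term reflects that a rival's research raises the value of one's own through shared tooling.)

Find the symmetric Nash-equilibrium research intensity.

Helix's payoff is (263 + a_O)a_H − a_H².
∂π/∂a_H = 263 + a_O − 2a_H = 0, so a_H = 131.5 + 0.5a_O.
Setting a_H = a_O in the reaction function: a_H = 131.5 + 0.5a_H, so a_H = 131.5 / 0.5 = 263.

263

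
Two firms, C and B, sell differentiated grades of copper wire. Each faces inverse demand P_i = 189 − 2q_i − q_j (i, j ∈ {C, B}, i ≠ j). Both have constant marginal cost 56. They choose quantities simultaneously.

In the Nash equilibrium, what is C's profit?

Firm C's profit: π = q_C(189 − 2q_C − q_B) − 56q_C.
∂π/∂q_C = 133 − 4q_C − q_B = 0 ⇒ q_C = 33.25 − 0.25q_B.
The game is symmetric, so in equilibrium q_B = q_C: the reaction function gives 1.25q_C = 33.25, hence q_C = 26.6.
P_C = 189 − 2·26.6 − 26.6 = 109.2.
Profit = (109.2 − 56)·26.6 = 1415.12.

1415.12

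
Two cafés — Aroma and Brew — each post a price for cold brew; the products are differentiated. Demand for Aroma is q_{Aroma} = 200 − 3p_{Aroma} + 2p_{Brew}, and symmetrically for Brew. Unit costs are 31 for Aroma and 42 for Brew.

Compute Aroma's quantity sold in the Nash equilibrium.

Aroma's profit: π = (p_{Aroma} − 31)(200 − 3p_{Aroma} + 2p_{Brew}).
∂π/∂p_{Aroma} = 293 − 6p_{Aroma} + 2p_{Brew} = 0 ⇒ p_{Aroma} = 293/6 + (1/3)p_{Brew}.
Similarly p_{Brew} = 163/3 + (1/3)p_{Aroma}.
Substituting the second reaction function into the first: p_{Aroma} = 293/6 + (1/3)(163/3 + (1/3)p_{Aroma}), which gives (8/9)p_{Aroma} = 1205/18 ⇒ p_{Aroma} = 75.3125.
Then p_{Brew} = 163/3 + (1/3)·75.3125 = 79.4375.
q_{Aroma} = 200 − 3·75.3125 + 2·79.4375 = 132.9375.

132.9375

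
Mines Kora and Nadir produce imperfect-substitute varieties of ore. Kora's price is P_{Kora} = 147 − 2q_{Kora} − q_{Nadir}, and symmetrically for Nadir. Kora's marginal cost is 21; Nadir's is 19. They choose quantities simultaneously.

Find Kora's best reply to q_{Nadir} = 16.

27.5

Mine Kora's profit: π = q_{Kora}(147 − 2q_{Kora} − q_{Nadir}) − 21q_{Kora}.
∂π/∂q_{Kora} = 126 − 4q_{Kora} − q_{Nadir} = 0 ⇒ q_{Kora} = 31.5 − 0.25q_{Nadir}.
At q_{Nadir} = 16: q_{Kora} = 31.5 − 0.25·16 = 27.5.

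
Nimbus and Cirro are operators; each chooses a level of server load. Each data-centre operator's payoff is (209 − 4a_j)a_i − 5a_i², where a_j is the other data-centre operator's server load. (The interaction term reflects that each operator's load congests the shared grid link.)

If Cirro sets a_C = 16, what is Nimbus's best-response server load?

Nimbus's payoff is (209 − 4a_C)a_N − 5a_N².
∂π/∂a_N = 209 − 4a_C − 10a_N = 0, so a_N = 20.9 − 0.4a_C.
At a_C = 16: a_N = 20.9 − 0.4·16 = 14.5.

14.5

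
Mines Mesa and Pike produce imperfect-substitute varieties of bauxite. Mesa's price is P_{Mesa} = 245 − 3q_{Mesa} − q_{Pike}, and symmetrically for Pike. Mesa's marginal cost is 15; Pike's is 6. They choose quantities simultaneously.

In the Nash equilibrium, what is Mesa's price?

Mine Mesa's profit: π = q_{Mesa}(245 − 3q_{Mesa} − q_{Pike}) − 15q_{Mesa}.
∂π/∂q_{Mesa} = 230 − 6q_{Mesa} − q_{Pike} = 0 ⇒ q_{Mesa} = 115/3 − (1/6)q_{Pike}.
Similarly q_{Pike} = 239/6 − (1/6)q_{Mesa}.
Plugging q_{Pike} into Mesa's best response: q_{Mesa} = 115/3 − (1/6)(239/6 − (1/6)q_{Mesa}) ⇒ (35/36)q_{Mesa} = 1141/36, so q_{Mesa} = 32.6.
Then q_{Pike} = 239/6 − (1/6)·32.6 = 34.4.
P_{Mesa} = 245 − 3·32.6 − 34.4 = 112.8.

112.8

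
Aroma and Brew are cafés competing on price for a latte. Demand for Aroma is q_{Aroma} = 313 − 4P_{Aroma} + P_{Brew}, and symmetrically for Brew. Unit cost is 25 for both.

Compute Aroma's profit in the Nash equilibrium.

Aroma's profit: π = (P_{Aroma} − 25)(313 − 4P_{Aroma} + P_{Brew}).
∂π/∂P_{Aroma} = 413 − 8P_{Aroma} + P_{Brew} = 0 ⇒ P_{Aroma} = 51.625 + 0.125P_{Brew}.
Setting P_{Aroma} = P_{Brew} in the reaction function: P_{Aroma} = 51.625 + 0.125P_{Aroma}, so P_{Aroma} = 51.625 / 0.875 = 59.
q_{Aroma} = 313 − 4·59 + 59 = 136.
Profit = (59 − 25)·136 = 4624.

4624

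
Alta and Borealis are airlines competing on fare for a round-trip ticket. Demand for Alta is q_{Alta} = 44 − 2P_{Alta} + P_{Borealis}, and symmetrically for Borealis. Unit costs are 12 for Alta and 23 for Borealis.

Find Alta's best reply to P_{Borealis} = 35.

Alta's profit: π = (P_{Alta} − 12)(44 − 2P_{Alta} + P_{Borealis}).
∂π/∂P_{Alta} = 68 − 4P_{Alta} + P_{Borealis} = 0 ⇒ P_{Alta} = 17 + 0.25P_{Borealis}.
At P_{Borealis} = 35: P_{Alta} = 17 + 0.25·35 = 25.75.

25.75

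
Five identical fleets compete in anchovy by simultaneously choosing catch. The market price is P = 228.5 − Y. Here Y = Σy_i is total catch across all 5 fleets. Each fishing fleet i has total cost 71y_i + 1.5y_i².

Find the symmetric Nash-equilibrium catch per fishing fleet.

17.5

A representative fishing fleet's profit is π_i = y_i(228.5 − Y) − 71y_i − 1.5y_i², with Y = y_i + Σ_{j≠i} y_j.
First-order condition: 157.5 − 5y_i − Σ_{j≠i} y_j = 0.
In a symmetric equilibrium every fishing fleet chooses the same y, so Σ_{j≠i} y_j = 4y. The condition becomes 157.5 − 9y = 0, giving y = 157.5/9 = 17.5.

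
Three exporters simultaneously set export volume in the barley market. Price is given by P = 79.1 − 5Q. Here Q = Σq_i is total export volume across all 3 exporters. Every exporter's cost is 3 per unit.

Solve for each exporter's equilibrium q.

A representative exporter's profit is π_i = q_i(79.1 − 5Q) − 3q_i, with Q = q_i + Σ_{j≠i} q_j.
First-order condition: 76.1 − 10q_i − 5Σ_{j≠i} q_j = 0.
Imposing symmetry (q_j = q for all j) turns Σ_{j≠i} q_j into 2q, so 76.1 = 20q and q = 3.805.

3.805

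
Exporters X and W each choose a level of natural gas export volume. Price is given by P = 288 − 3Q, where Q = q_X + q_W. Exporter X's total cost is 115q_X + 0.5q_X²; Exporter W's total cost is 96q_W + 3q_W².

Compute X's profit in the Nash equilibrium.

Exporter X's profit: π = q_X(288 − 3(q_X + q_W)) − 115q_X − 0.5q_X².
∂π/∂q_X = 173 − 7q_X − 3q_W = 0, so q_X = 173/7 − (3/7)q_W.
For W: ∂π/∂q_W = 192 − 12q_W − 3q_X = 0 ⇒ q_W = 16 − 0.25q_X.
Solving the two reaction functions simultaneously: (1 − (−3/7)(−0.25))q_X = 173/7 − (3/7)·16, so (25/28)q_X = 125/7 and q_X = 20.
Then q_W = 16 − 0.25·20 = 11.
Price P = 288 − 3·31 = 195.
X's profit: (195 − 115)·20 − 0.5(20)² = 1400.

1400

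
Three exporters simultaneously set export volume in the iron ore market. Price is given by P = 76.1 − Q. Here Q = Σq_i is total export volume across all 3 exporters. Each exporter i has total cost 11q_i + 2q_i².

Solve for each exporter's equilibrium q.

8.1375

A representative exporter's profit is π_i = q_i(76.1 − Q) − 11q_i − 2q_i², with Q = q_i + Σ_{j≠i} q_j.
First-order condition: 65.1 − 6q_i − Σ_{j≠i} q_j = 0.
With identical exporters, set every q_j = q: then 65.1 − 6q − 2q = 0, i.e. q = 65.1/8 = 8.1375.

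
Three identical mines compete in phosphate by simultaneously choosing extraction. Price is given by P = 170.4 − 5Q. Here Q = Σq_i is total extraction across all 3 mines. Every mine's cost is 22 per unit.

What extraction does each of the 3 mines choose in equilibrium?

7.42

A representative mine's profit is π_i = q_i(170.4 − 5Q) − 22q_i, with Q = q_i + Σ_{j≠i} q_j.
First-order condition: 148.4 − 10q_i − 5Σ_{j≠i} q_j = 0.
With identical mines, set every q_j = q: then 148.4 − 10q − 10q = 0, i.e. q = 148.4/20 = 7.42.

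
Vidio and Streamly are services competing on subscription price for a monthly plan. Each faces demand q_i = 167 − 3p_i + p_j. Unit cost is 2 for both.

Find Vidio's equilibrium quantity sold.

Vidio's profit: π = (p_{Vidio} − 2)(167 − 3p_{Vidio} + p_{Streamly}).
∂π/∂p_{Vidio} = 173 − 6p_{Vidio} + p_{Streamly} = 0 ⇒ p_{Vidio} = 173/6 + (1/6)p_{Streamly}.
Setting p_{Vidio} = p_{Streamly} in the reaction function: p_{Vidio} = 173/6 + (1/6)p_{Vidio}, so p_{Vidio} = (173/6) / (5/6) = 34.6.
q_{Vidio} = 167 − 3·34.6 + 34.6 = 97.8.

97.8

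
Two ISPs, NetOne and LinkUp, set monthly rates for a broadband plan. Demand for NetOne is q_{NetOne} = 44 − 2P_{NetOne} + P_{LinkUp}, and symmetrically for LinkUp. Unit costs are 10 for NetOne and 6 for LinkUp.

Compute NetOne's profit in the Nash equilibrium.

233.28

NetOne's profit: π = (P_{NetOne} − 10)(44 − 2P_{NetOne} + P_{LinkUp}).
∂π/∂P_{NetOne} = 64 − 4P_{NetOne} + P_{LinkUp} = 0 ⇒ P_{NetOne} = 16 + 0.25P_{LinkUp}.
Similarly P_{LinkUp} = 14 + 0.25P_{NetOne}.
Substituting the second reaction function into the first: P_{NetOne} = 16 + 0.25(14 + 0.25P_{NetOne}), which gives 0.9375P_{NetOne} = 19.5 ⇒ P_{NetOne} = 20.8.
Then P_{LinkUp} = 14 + 0.25·20.8 = 19.2.
q_{NetOne} = 44 − 2·20.8 + 19.2 = 21.6.
Profit = (20.8 − 10)·21.6 = 233.28.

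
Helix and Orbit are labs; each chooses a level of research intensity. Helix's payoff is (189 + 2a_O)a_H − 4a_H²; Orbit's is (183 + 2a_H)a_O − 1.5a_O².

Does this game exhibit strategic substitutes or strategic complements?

strategic complements

Expanding Helix's payoff: 189a_H + 2a_Oa_H − 4a_H².
∂π/∂a_H = 189 + 2a_O − 8a_H = 0, so a_H = 23.625 + 0.25a_O.
The best-response slope da_H/da_O = 0.25 > 0: the reaction function is upward-sloping, so the choices are strategic complements.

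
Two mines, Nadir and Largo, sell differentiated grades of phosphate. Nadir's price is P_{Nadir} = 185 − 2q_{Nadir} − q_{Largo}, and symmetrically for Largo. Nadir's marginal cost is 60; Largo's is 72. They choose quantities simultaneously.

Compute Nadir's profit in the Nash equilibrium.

Mine Nadir's profit: π = q_{Nadir}(185 − 2q_{Nadir} − q_{Largo}) − 60q_{Nadir}.
∂π/∂q_{Nadir} = 125 − 4q_{Nadir} − q_{Largo} = 0 ⇒ q_{Nadir} = 31.25 − 0.25q_{Largo}.
Similarly q_{Largo} = 28.25 − 0.25q_{Nadir}.
Solving the two reaction functions simultaneously: (1 − (−0.25)(−0.25))q_{Nadir} = 31.25 − 0.25·28.25, so 0.9375q_{Nadir} = 24.1875 and q_{Nadir} = 25.8.
Then q_{Largo} = 28.25 − 0.25·25.8 = 21.8.
P_{Nadir} = 185 − 2·25.8 − 21.8 = 111.6.
Profit = (111.6 − 60)·25.8 = 1331.28.

1331.28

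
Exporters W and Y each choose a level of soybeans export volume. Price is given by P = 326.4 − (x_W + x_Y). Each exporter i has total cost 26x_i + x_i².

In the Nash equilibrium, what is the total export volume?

120.16

Exporter W's profit: π = x_W(326.4 − (x_W + x_Y)) − 26x_W − x_W².
∂π/∂x_W = 300.4 − 4x_W − x_Y = 0, so x_W = 75.1 − 0.25x_Y.
By symmetry x_Y = x_W; substituting into the reaction function, 1.25x_W = 75.1 and x_W = 60.08.
Total export volume: 60.08 + 60.08 = 120.16.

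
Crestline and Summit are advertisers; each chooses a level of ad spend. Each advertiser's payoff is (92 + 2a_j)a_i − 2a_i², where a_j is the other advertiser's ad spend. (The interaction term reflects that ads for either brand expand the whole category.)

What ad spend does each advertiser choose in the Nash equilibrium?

Crestline's payoff is (92 + 2a_S)a_C − 2a_C².
∂π/∂a_C = 92 + 2a_S − 4a_C = 0, so a_C = 23 + 0.5a_S.
Setting a_C = a_S in the reaction function: a_C = 23 + 0.5a_C, so a_C = 23 / 0.5 = 46.

46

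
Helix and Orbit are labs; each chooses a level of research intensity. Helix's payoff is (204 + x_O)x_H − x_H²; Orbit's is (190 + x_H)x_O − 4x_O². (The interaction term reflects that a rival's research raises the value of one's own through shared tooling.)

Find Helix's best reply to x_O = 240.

Expanding Helix's payoff: 204x_H + x_Ox_H − x_H².
∂π/∂x_H = 204 + x_O − 2x_H = 0, so x_H = 102 + 0.5x_O.
At x_O = 240: x_H = 102 + 0.5·240 = 222.

222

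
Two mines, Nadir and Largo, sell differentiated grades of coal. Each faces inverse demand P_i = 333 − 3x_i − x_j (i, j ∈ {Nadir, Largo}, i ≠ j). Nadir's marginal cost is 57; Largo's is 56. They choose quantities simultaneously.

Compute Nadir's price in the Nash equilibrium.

Mine Nadir's profit: π = x_{Nadir}(333 − 3x_{Nadir} − x_{Largo}) − 57x_{Nadir}.
∂π/∂x_{Nadir} = 276 − 6x_{Nadir} − x_{Largo} = 0 ⇒ x_{Nadir} = 46 − (1/6)x_{Largo}.
Similarly x_{Largo} = 277/6 − (1/6)x_{Nadir}.
Solving the two reaction functions simultaneously: (1 − (−1/6)(−1/6))x_{Nadir} = 46 − (1/6)·(277/6), so (35/36)x_{Nadir} = 1379/36 and x_{Nadir} = 39.4.
Then x_{Largo} = 277/6 − (1/6)·39.4 = 39.6.
P_{Nadir} = 333 − 3·39.4 − 39.6 = 175.2.

175.2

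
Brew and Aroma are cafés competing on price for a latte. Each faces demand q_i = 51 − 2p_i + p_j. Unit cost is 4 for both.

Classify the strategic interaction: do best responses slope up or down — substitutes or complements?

Brew's profit: π = (p_{Brew} − 4)(51 − 2p_{Brew} + p_{Aroma}).
∂π/∂p_{Brew} = 59 − 4p_{Brew} + p_{Aroma} = 0 ⇒ p_{Brew} = 14.75 + 0.25p_{Aroma}.
The best-response slope dp_{Brew}/dp_{Aroma} = 0.25 > 0: the reaction function is upward-sloping, so the choices are strategic complements.

strategic complements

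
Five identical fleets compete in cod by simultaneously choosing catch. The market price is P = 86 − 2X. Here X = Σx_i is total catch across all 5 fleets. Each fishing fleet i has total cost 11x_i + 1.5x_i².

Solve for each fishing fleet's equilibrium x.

5

A representative fishing fleet's profit is π_i = x_i(86 − 2X) − 11x_i − 1.5x_i², with X = x_i + Σ_{j≠i} x_j.
First-order condition: 75 − 7x_i − 2Σ_{j≠i} x_j = 0.
Imposing symmetry (x_j = x for all j) turns Σ_{j≠i} x_j into 4x, so 75 = 15x and x = 5.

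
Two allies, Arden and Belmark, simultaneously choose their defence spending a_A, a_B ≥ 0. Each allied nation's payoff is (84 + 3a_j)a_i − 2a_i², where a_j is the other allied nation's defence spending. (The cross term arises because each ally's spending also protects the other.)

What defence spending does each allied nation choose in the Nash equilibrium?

Arden's payoff is (84 + 3a_B)a_A − 2a_A².
∂π/∂a_A = 84 + 3a_B − 4a_A = 0, so a_A = 21 + 0.75a_B.
Setting a_A = a_B in the reaction function: a_A = 21 + 0.75a_A, so a_A = 21 / 0.25 = 84.

84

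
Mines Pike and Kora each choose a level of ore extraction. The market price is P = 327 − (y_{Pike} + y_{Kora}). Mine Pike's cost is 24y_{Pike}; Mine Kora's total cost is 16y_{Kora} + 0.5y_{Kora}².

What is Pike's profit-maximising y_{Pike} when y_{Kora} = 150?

76.5

Mine Pike's profit: π = y_{Pike}(327 − (y_{Pike} + y_{Kora})) − 24y_{Pike}.
∂π/∂y_{Pike} = 303 − 2y_{Pike} − y_{Kora} = 0, so y_{Pike} = 151.5 − 0.5y_{Kora}.
At y_{Kora} = 150: y_{Pike} = 151.5 − 0.5·150 = 76.5.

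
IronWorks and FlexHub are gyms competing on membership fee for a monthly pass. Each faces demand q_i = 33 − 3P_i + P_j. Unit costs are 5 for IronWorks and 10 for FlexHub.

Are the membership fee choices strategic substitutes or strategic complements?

IronWorks's profit: π = (P_{IronWorks} − 5)(33 − 3P_{IronWorks} + P_{FlexHub}).
∂π/∂P_{IronWorks} = 48 − 6P_{IronWorks} + P_{FlexHub} = 0 ⇒ P_{IronWorks} = 8 + (1/6)P_{FlexHub}.
The best-response slope dP_{IronWorks}/dP_{FlexHub} = 1/6 > 0: the reaction function is upward-sloping, so the choices are strategic complements.

strategic complements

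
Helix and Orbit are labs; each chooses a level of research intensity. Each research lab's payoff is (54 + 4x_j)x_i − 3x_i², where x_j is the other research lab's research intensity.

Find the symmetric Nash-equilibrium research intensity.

27

Helix's payoff is (54 + 4x_O)x_H − 3x_H².
∂π/∂x_H = 54 + 4x_O − 6x_H = 0, so x_H = 9 + (2/3)x_O.
The game is symmetric, so in equilibrium x_O = x_H: the reaction function gives (1/3)x_H = 9, hence x_H = 27.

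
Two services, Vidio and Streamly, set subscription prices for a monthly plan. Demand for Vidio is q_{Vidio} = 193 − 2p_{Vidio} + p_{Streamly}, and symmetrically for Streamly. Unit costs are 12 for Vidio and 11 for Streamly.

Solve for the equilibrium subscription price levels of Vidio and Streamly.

Vidio's profit: π = (p_{Vidio} − 12)(193 − 2p_{Vidio} + p_{Streamly}).
∂π/∂p_{Vidio} = 217 − 4p_{Vidio} + p_{Streamly} = 0 ⇒ p_{Vidio} = 54.25 + 0.25p_{Streamly}.
Similarly p_{Streamly} = 53.75 + 0.25p_{Vidio}.
Substituting the second reaction function into the first: p_{Vidio} = 54.25 + 0.25(53.75 + 0.25p_{Vidio}), which gives 0.9375p_{Vidio} = 67.6875 ⇒ p_{Vidio} = 72.2.
Then p_{Streamly} = 53.75 + 0.25·72.2 = 71.8.

72.2, 71.8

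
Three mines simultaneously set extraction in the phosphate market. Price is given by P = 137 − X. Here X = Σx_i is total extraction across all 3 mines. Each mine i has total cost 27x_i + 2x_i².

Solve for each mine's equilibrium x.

13.75

A representative mine's profit is π_i = x_i(137 − X) − 27x_i − 2x_i², with X = x_i + Σ_{j≠i} x_j.
First-order condition: 110 − 6x_i − Σ_{j≠i} x_j = 0.
With identical mines, set every x_j = x: then 110 − 6x − 2x = 0, i.e. x = 110/8 = 13.75.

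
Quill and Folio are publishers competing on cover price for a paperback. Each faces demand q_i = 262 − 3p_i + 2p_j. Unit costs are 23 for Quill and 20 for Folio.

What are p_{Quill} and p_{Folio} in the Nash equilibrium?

82.1875, 81.0625

Quill's profit: π = (p_{Quill} − 23)(262 − 3p_{Quill} + 2p_{Folio}).
∂π/∂p_{Quill} = 331 − 6p_{Quill} + 2p_{Folio} = 0 ⇒ p_{Quill} = 331/6 + (1/3)p_{Folio}.
Similarly p_{Folio} = 161/3 + (1/3)p_{Quill}.
Substituting the second reaction function into the first: p_{Quill} = 331/6 + (1/3)(161/3 + (1/3)p_{Quill}), which gives (8/9)p_{Quill} = 1315/18 ⇒ p_{Quill} = 82.1875.
Then p_{Folio} = 161/3 + (1/3)·82.1875 = 81.0625.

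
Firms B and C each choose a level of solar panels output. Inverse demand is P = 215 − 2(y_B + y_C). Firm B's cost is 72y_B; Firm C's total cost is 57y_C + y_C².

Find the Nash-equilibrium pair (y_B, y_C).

27.1, 17.3

Firm B's profit: π = y_B(215 − 2(y_B + y_C)) − 72y_B.
∂π/∂y_B = 143 − 4y_B − 2y_C = 0, so y_B = 35.75 − 0.5y_C.
For C: ∂π/∂y_C = 158 − 6y_C − 2y_B = 0 ⇒ y_C = 79/3 − (1/3)y_B.
Plugging y_C into B's best response: y_B = 35.75 − 0.5(79/3 − (1/3)y_B) ⇒ (5/6)y_B = 271/12, so y_B = 27.1.
Then y_C = 79/3 − (1/3)·27.1 = 17.3.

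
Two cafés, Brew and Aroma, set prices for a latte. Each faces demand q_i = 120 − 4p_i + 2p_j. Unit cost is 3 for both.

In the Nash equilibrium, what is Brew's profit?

1444

Brew's profit: π = (p_{Brew} − 3)(120 − 4p_{Brew} + 2p_{Aroma}).
∂π/∂p_{Brew} = 132 − 8p_{Brew} + 2p_{Aroma} = 0 ⇒ p_{Brew} = 16.5 + 0.25p_{Aroma}.
The game is symmetric, so in equilibrium p_{Aroma} = p_{Brew}: the reaction function gives 0.75p_{Brew} = 16.5, hence p_{Brew} = 22.
q_{Brew} = 120 − 4·22 + 2·22 = 76.
Profit = (22 − 3)·76 = 1444.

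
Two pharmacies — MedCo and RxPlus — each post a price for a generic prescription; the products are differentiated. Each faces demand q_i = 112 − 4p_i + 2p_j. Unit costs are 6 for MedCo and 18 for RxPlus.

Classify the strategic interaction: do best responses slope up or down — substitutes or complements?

MedCo's profit: π = (p_{MedCo} − 6)(112 − 4p_{MedCo} + 2p_{RxPlus}).
∂π/∂p_{MedCo} = 136 − 8p_{MedCo} + 2p_{RxPlus} = 0 ⇒ p_{MedCo} = 17 + 0.25p_{RxPlus}.
The best-response slope dp_{MedCo}/dp_{RxPlus} = 0.25 > 0: the reaction function is upward-sloping, so the choices are strategic complements.

strategic complements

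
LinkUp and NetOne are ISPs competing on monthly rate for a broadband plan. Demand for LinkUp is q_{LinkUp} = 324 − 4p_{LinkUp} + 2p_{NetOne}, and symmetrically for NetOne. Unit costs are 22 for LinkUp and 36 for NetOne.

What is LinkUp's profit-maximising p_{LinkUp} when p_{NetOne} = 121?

81.75

LinkUp's profit: π = (p_{LinkUp} − 22)(324 − 4p_{LinkUp} + 2p_{NetOne}).
∂π/∂p_{LinkUp} = 412 − 8p_{LinkUp} + 2p_{NetOne} = 0 ⇒ p_{LinkUp} = 51.5 + 0.25p_{NetOne}.
At p_{NetOne} = 121: p_{LinkUp} = 51.5 + 0.25·121 = 81.75.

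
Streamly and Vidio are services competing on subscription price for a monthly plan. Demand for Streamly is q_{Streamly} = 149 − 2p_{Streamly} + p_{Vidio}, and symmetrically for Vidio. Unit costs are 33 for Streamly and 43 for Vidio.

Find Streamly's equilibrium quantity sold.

80

Streamly's profit: π = (p_{Streamly} − 33)(149 − 2p_{Streamly} + p_{Vidio}).
∂π/∂p_{Streamly} = 215 − 4p_{Streamly} + p_{Vidio} = 0 ⇒ p_{Streamly} = 53.75 + 0.25p_{Vidio}.
Similarly p_{Vidio} = 58.75 + 0.25p_{Streamly}.
Solving the two reaction functions simultaneously: (1 − (0.25)(0.25))p_{Streamly} = 53.75 + 0.25·58.75, so 0.9375p_{Streamly} = 68.4375 and p_{Streamly} = 73.
Then p_{Vidio} = 58.75 + 0.25·73 = 77.
q_{Streamly} = 149 − 2·73 + 77 = 80.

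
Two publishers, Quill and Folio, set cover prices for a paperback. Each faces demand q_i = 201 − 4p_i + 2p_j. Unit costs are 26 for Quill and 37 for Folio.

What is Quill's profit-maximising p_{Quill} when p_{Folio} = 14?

41.625

Quill's profit: π = (p_{Quill} − 26)(201 − 4p_{Quill} + 2p_{Folio}).
∂π/∂p_{Quill} = 305 − 8p_{Quill} + 2p_{Folio} = 0 ⇒ p_{Quill} = 38.125 + 0.25p_{Folio}.
At p_{Folio} = 14: p_{Quill} = 38.125 + 0.25·14 = 41.625.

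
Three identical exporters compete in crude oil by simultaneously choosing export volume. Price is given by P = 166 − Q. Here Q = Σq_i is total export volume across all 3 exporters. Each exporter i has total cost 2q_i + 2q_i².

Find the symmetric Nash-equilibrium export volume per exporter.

A representative exporter's profit is π_i = q_i(166 − Q) − 2q_i − 2q_i², with Q = q_i + Σ_{j≠i} q_j.
First-order condition: 164 − 6q_i − Σ_{j≠i} q_j = 0.
With identical exporters, set every q_j = q: then 164 − 6q − 2q = 0, i.e. q = 164/8 = 20.5.

20.5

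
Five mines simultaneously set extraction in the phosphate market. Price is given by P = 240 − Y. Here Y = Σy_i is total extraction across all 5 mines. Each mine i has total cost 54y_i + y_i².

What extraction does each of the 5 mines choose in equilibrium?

A representative mine's profit is π_i = y_i(240 − Y) − 54y_i − y_i², with Y = y_i + Σ_{j≠i} y_j.
First-order condition: 186 − 4y_i − Σ_{j≠i} y_j = 0.
In a symmetric equilibrium every mine chooses the same y, so Σ_{j≠i} y_j = 4y. The condition becomes 186 − 8y = 0, giving y = 186/8 = 23.25.

23.25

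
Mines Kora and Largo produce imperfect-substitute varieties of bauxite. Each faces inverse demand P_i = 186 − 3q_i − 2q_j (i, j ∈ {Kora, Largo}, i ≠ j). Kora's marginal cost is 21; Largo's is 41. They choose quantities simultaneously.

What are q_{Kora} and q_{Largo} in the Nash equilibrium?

21.875, 16.875

Mine Kora's profit: π = q_{Kora}(186 − 3q_{Kora} − 2q_{Largo}) − 21q_{Kora}.
∂π/∂q_{Kora} = 165 − 6q_{Kora} − 2q_{Largo} = 0 ⇒ q_{Kora} = 27.5 − (1/3)q_{Largo}.
Similarly q_{Largo} = 145/6 − (1/3)q_{Kora}.
Plugging q_{Largo} into Kora's best response: q_{Kora} = 27.5 − (1/3)(145/6 − (1/3)q_{Kora}) ⇒ (8/9)q_{Kora} = 175/9, so q_{Kora} = 21.875.
Then q_{Largo} = 145/6 − (1/3)·21.875 = 16.875.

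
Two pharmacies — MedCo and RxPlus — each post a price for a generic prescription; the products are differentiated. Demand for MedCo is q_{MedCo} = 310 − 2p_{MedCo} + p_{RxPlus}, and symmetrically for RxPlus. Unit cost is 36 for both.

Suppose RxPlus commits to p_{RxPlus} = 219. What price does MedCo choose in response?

MedCo's profit: π = (p_{MedCo} − 36)(310 − 2p_{MedCo} + p_{RxPlus}).
∂π/∂p_{MedCo} = 382 − 4p_{MedCo} + p_{RxPlus} = 0 ⇒ p_{MedCo} = 95.5 + 0.25p_{RxPlus}.
At p_{RxPlus} = 219: p_{MedCo} = 95.5 + 0.25·219 = 150.25.

150.25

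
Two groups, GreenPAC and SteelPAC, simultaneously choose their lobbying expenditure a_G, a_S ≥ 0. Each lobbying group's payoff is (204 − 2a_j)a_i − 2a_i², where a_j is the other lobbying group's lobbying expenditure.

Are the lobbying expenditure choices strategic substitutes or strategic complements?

GreenPAC's payoff is (204 − 2a_S)a_G − 2a_G².
∂π/∂a_G = 204 − 2a_S − 4a_G = 0, so a_G = 51 − 0.5a_S.
The best-response slope da_G/da_S = −0.5 < 0: the reaction function is downward-sloping, so the choices are strategic substitutes.

strategic substitutes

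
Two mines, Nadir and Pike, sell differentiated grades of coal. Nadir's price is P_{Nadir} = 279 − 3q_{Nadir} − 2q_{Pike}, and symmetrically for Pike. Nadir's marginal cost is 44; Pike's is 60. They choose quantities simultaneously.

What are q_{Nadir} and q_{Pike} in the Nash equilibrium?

30.375, 26.375

Mine Nadir's profit: π = q_{Nadir}(279 − 3q_{Nadir} − 2q_{Pike}) − 44q_{Nadir}.
∂π/∂q_{Nadir} = 235 − 6q_{Nadir} − 2q_{Pike} = 0 ⇒ q_{Nadir} = 235/6 − (1/3)q_{Pike}.
Similarly q_{Pike} = 36.5 − (1/3)q_{Nadir}.
Solving the two reaction functions simultaneously: (1 − (−1/3)(−1/3))q_{Nadir} = 235/6 − (1/3)·36.5, so (8/9)q_{Nadir} = 27 and q_{Nadir} = 30.375.
Then q_{Pike} = 36.5 − (1/3)·30.375 = 26.375.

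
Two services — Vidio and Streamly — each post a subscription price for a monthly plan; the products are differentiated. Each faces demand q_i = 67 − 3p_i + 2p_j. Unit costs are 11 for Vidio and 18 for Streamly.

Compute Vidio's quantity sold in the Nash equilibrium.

Vidio's profit: π = (p_{Vidio} − 11)(67 − 3p_{Vidio} + 2p_{Streamly}).
∂π/∂p_{Vidio} = 100 − 6p_{Vidio} + 2p_{Streamly} = 0 ⇒ p_{Vidio} = 50/3 + (1/3)p_{Streamly}.
Similarly p_{Streamly} = 121/6 + (1/3)p_{Vidio}.
Solving the two reaction functions simultaneously: (1 − (1/3)(1/3))p_{Vidio} = 50/3 + (1/3)·(121/6), so (8/9)p_{Vidio} = 421/18 and p_{Vidio} = 26.3125.
Then p_{Streamly} = 121/6 + (1/3)·26.3125 = 28.9375.
q_{Vidio} = 67 − 3·26.3125 + 2·28.9375 = 45.9375.

45.9375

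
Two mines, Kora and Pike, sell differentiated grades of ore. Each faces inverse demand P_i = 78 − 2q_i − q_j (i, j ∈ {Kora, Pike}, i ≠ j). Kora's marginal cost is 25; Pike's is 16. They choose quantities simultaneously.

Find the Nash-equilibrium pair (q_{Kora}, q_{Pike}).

10, 13

Mine Kora's profit: π = q_{Kora}(78 − 2q_{Kora} − q_{Pike}) − 25q_{Kora}.
∂π/∂q_{Kora} = 53 − 4q_{Kora} − q_{Pike} = 0 ⇒ q_{Kora} = 13.25 − 0.25q_{Pike}.
Similarly q_{Pike} = 15.5 − 0.25q_{Kora}.
Plugging q_{Pike} into Kora's best response: q_{Kora} = 13.25 − 0.25(15.5 − 0.25q_{Kora}) ⇒ 0.9375q_{Kora} = 9.375, so q_{Kora} = 10.
Then q_{Pike} = 15.5 − 0.25·10 = 13.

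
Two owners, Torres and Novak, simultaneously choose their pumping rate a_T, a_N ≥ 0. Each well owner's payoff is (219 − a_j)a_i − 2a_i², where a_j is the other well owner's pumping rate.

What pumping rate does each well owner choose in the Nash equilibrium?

Torres's payoff is (219 − a_N)a_T − 2a_T².
∂π/∂a_T = 219 − a_N − 4a_T = 0, so a_T = 54.75 − 0.25a_N.
Setting a_T = a_N in the reaction function: a_T = 54.75 − 0.25a_T, so a_T = 54.75 / 1.25 = 43.8.

43.8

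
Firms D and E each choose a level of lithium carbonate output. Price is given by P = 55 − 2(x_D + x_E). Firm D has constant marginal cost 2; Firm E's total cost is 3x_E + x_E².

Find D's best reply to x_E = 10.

8.25

Firm D's profit: π = x_D(55 − 2(x_D + x_E)) − 2x_D.
∂π/∂x_D = 53 − 4x_D − 2x_E = 0, so x_D = 13.25 − 0.5x_E.
At x_E = 10: x_D = 13.25 − 0.5·10 = 8.25.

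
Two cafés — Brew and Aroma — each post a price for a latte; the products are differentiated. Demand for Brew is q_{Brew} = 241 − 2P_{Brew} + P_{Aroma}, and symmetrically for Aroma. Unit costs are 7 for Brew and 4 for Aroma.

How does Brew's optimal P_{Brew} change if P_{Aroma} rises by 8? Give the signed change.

2

Brew's profit: π = (P_{Brew} − 7)(241 − 2P_{Brew} + P_{Aroma}).
∂π/∂P_{Brew} = 255 − 4P_{Brew} + P_{Aroma} = 0 ⇒ P_{Brew} = 63.75 + 0.25P_{Aroma}.
The reaction-function slope is 0.25, so an 8-unit rise in P_{Aroma} moves P_{Brew} by 0.25 × 8 = 2. Brew's best response rises — the actions are strategic complements.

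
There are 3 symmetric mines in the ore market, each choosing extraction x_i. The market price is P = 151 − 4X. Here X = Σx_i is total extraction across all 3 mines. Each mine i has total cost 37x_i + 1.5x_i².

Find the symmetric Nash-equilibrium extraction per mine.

A representative mine's profit is π_i = x_i(151 − 4X) − 37x_i − 1.5x_i², with X = x_i + Σ_{j≠i} x_j.
First-order condition: 114 − 11x_i − 4Σ_{j≠i} x_j = 0.
In a symmetric equilibrium every mine chooses the same x, so Σ_{j≠i} x_j = 2x. The condition becomes 114 − 19x = 0, giving x = 114/19 = 6.

6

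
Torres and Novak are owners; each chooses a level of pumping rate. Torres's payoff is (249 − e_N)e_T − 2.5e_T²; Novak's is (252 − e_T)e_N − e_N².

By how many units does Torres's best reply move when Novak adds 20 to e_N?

-4

Expanding Torres's payoff: 249e_T − e_Ne_T − 2.5e_T².
∂π/∂e_T = 249 − e_N − 5e_T = 0, so e_T = 49.8 − 0.2e_N.
The reaction-function slope is −0.2, so a 20-unit rise in e_N moves e_T by −0.2 × 20 = −4. Torres's best response falls — the actions are strategic substitutes.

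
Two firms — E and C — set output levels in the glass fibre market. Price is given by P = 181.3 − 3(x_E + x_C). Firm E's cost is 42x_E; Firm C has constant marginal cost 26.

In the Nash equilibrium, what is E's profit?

563.07

Firm E's profit: π = x_E(181.3 − 3(x_E + x_C)) − 42x_E.
∂π/∂x_E = 139.3 − 6x_E − 3x_C = 0, so x_E = 1393/60 − 0.5x_C.
By the same steps for C: x_C = 1553/60 − 0.5x_E.
Plugging x_C into E's best response: x_E = 1393/60 − 0.5(1553/60 − 0.5x_E) ⇒ 0.75x_E = 10.275, so x_E = 13.7.
Then x_C = 1553/60 − 0.5·13.7 = 571/30.
Price P = 181.3 − 3·(491/15) = 83.1.
E's profit: (83.1 − 42)·13.7 = 563.07.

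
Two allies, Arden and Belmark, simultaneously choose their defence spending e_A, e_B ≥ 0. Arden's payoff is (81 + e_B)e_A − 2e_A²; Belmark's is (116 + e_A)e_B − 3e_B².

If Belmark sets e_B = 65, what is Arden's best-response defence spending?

36.5

Expanding Arden's payoff: 81e_A + e_Be_A − 2e_A².
∂π/∂e_A = 81 + e_B − 4e_A = 0, so e_A = 20.25 + 0.25e_B.
At e_B = 65: e_A = 20.25 + 0.25·65 = 36.5.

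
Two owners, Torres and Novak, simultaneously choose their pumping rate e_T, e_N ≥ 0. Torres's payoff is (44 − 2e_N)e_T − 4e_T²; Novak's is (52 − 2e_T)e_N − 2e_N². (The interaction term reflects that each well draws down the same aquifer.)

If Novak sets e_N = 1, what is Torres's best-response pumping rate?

5.25

Expanding Torres's payoff: 44e_T − 2e_Ne_T − 4e_T².
∂π/∂e_T = 44 − 2e_N − 8e_T = 0, so e_T = 5.5 − 0.25e_N.
At e_N = 1: e_T = 5.5 − 0.25·1 = 5.25.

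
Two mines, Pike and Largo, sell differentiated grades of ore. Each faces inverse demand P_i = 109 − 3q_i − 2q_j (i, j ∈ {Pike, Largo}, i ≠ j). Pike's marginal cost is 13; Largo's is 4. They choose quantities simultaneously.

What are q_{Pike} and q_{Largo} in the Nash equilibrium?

Mine Pike's profit: π = q_{Pike}(109 − 3q_{Pike} − 2q_{Largo}) − 13q_{Pike}.
∂π/∂q_{Pike} = 96 − 6q_{Pike} − 2q_{Largo} = 0 ⇒ q_{Pike} = 16 − (1/3)q_{Largo}.
Similarly q_{Largo} = 17.5 − (1/3)q_{Pike}.
Plugging q_{Largo} into Pike's best response: q_{Pike} = 16 − (1/3)(17.5 − (1/3)q_{Pike}) ⇒ (8/9)q_{Pike} = 61/6, so q_{Pike} = 11.4375.
Then q_{Largo} = 17.5 − (1/3)·11.4375 = 13.6875.

11.4375, 13.6875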